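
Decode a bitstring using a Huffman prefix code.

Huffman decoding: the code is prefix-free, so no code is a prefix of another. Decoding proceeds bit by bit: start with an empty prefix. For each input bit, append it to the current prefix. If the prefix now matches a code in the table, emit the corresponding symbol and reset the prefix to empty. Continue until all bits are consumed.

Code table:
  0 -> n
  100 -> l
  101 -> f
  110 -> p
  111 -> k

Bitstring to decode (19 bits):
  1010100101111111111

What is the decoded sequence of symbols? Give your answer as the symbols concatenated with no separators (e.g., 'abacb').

Answer: fnlfkkk

Derivation:
Bit 0: prefix='1' (no match yet)
Bit 1: prefix='10' (no match yet)
Bit 2: prefix='101' -> emit 'f', reset
Bit 3: prefix='0' -> emit 'n', reset
Bit 4: prefix='1' (no match yet)
Bit 5: prefix='10' (no match yet)
Bit 6: prefix='100' -> emit 'l', reset
Bit 7: prefix='1' (no match yet)
Bit 8: prefix='10' (no match yet)
Bit 9: prefix='101' -> emit 'f', reset
Bit 10: prefix='1' (no match yet)
Bit 11: prefix='11' (no match yet)
Bit 12: prefix='111' -> emit 'k', reset
Bit 13: prefix='1' (no match yet)
Bit 14: prefix='11' (no match yet)
Bit 15: prefix='111' -> emit 'k', reset
Bit 16: prefix='1' (no match yet)
Bit 17: prefix='11' (no match yet)
Bit 18: prefix='111' -> emit 'k', reset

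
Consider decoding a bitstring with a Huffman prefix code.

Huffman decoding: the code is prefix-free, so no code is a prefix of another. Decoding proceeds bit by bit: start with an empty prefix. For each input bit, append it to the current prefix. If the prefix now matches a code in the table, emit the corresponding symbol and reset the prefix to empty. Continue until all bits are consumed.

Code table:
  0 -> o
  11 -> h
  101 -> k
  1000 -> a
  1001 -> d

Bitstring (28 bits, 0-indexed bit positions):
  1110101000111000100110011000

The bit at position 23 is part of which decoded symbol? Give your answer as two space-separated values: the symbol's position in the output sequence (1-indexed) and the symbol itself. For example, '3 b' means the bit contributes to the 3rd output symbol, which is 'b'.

Answer: 8 d

Derivation:
Bit 0: prefix='1' (no match yet)
Bit 1: prefix='11' -> emit 'h', reset
Bit 2: prefix='1' (no match yet)
Bit 3: prefix='10' (no match yet)
Bit 4: prefix='101' -> emit 'k', reset
Bit 5: prefix='0' -> emit 'o', reset
Bit 6: prefix='1' (no match yet)
Bit 7: prefix='10' (no match yet)
Bit 8: prefix='100' (no match yet)
Bit 9: prefix='1000' -> emit 'a', reset
Bit 10: prefix='1' (no match yet)
Bit 11: prefix='11' -> emit 'h', reset
Bit 12: prefix='1' (no match yet)
Bit 13: prefix='10' (no match yet)
Bit 14: prefix='100' (no match yet)
Bit 15: prefix='1000' -> emit 'a', reset
Bit 16: prefix='1' (no match yet)
Bit 17: prefix='10' (no match yet)
Bit 18: prefix='100' (no match yet)
Bit 19: prefix='1001' -> emit 'd', reset
Bit 20: prefix='1' (no match yet)
Bit 21: prefix='10' (no match yet)
Bit 22: prefix='100' (no match yet)
Bit 23: prefix='1001' -> emit 'd', reset
Bit 24: prefix='1' (no match yet)
Bit 25: prefix='10' (no match yet)
Bit 26: prefix='100' (no match yet)
Bit 27: prefix='1000' -> emit 'a', reset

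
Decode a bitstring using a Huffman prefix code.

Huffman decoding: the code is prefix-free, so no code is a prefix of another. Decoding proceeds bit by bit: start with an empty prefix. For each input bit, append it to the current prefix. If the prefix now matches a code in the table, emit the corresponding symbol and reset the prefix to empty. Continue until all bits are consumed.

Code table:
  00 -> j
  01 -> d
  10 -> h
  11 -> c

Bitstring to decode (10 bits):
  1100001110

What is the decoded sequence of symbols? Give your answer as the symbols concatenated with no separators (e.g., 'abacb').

Answer: cjjch

Derivation:
Bit 0: prefix='1' (no match yet)
Bit 1: prefix='11' -> emit 'c', reset
Bit 2: prefix='0' (no match yet)
Bit 3: prefix='00' -> emit 'j', reset
Bit 4: prefix='0' (no match yet)
Bit 5: prefix='00' -> emit 'j', reset
Bit 6: prefix='1' (no match yet)
Bit 7: prefix='11' -> emit 'c', reset
Bit 8: prefix='1' (no match yet)
Bit 9: prefix='10' -> emit 'h', reset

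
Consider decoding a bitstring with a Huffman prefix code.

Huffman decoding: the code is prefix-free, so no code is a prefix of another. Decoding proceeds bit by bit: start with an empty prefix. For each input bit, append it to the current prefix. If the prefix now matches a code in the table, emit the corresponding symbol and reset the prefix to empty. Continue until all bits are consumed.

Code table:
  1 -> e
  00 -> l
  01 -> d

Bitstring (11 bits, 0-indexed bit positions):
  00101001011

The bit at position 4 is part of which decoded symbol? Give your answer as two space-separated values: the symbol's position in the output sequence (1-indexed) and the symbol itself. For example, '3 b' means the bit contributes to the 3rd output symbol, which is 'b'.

Answer: 3 d

Derivation:
Bit 0: prefix='0' (no match yet)
Bit 1: prefix='00' -> emit 'l', reset
Bit 2: prefix='1' -> emit 'e', reset
Bit 3: prefix='0' (no match yet)
Bit 4: prefix='01' -> emit 'd', reset
Bit 5: prefix='0' (no match yet)
Bit 6: prefix='00' -> emit 'l', reset
Bit 7: prefix='1' -> emit 'e', reset
Bit 8: prefix='0' (no match yet)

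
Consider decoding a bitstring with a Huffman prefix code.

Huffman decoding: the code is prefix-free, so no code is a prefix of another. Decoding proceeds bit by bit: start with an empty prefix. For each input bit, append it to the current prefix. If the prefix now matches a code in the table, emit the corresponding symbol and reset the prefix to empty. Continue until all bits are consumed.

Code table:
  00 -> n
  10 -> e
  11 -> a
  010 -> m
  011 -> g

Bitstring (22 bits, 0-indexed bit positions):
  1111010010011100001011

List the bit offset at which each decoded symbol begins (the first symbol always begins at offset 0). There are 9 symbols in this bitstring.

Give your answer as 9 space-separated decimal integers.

Answer: 0 2 4 7 10 13 15 17 20

Derivation:
Bit 0: prefix='1' (no match yet)
Bit 1: prefix='11' -> emit 'a', reset
Bit 2: prefix='1' (no match yet)
Bit 3: prefix='11' -> emit 'a', reset
Bit 4: prefix='0' (no match yet)
Bit 5: prefix='01' (no match yet)
Bit 6: prefix='010' -> emit 'm', reset
Bit 7: prefix='0' (no match yet)
Bit 8: prefix='01' (no match yet)
Bit 9: prefix='010' -> emit 'm', reset
Bit 10: prefix='0' (no match yet)
Bit 11: prefix='01' (no match yet)
Bit 12: prefix='011' -> emit 'g', reset
Bit 13: prefix='1' (no match yet)
Bit 14: prefix='10' -> emit 'e', reset
Bit 15: prefix='0' (no match yet)
Bit 16: prefix='00' -> emit 'n', reset
Bit 17: prefix='0' (no match yet)
Bit 18: prefix='01' (no match yet)
Bit 19: prefix='010' -> emit 'm', reset
Bit 20: prefix='1' (no match yet)
Bit 21: prefix='11' -> emit 'a', reset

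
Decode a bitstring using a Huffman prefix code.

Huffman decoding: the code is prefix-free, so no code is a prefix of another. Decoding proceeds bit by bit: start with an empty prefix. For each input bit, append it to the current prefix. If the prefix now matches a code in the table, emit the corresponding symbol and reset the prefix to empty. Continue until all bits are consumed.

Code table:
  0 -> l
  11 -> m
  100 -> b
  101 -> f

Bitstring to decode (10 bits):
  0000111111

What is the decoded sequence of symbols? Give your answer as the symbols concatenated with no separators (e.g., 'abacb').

Bit 0: prefix='0' -> emit 'l', reset
Bit 1: prefix='0' -> emit 'l', reset
Bit 2: prefix='0' -> emit 'l', reset
Bit 3: prefix='0' -> emit 'l', reset
Bit 4: prefix='1' (no match yet)
Bit 5: prefix='11' -> emit 'm', reset
Bit 6: prefix='1' (no match yet)
Bit 7: prefix='11' -> emit 'm', reset
Bit 8: prefix='1' (no match yet)
Bit 9: prefix='11' -> emit 'm', reset

Answer: llllmmm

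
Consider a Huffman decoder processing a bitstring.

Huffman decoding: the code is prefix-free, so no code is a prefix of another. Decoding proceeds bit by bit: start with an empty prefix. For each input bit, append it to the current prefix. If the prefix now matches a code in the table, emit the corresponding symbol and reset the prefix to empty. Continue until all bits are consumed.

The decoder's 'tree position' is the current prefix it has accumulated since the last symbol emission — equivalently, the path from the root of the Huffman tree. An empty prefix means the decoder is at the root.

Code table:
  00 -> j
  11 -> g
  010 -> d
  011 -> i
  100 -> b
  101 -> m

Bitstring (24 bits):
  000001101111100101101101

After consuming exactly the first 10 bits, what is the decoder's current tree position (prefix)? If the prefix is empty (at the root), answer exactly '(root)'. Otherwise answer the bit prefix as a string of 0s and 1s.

Answer: (root)

Derivation:
Bit 0: prefix='0' (no match yet)
Bit 1: prefix='00' -> emit 'j', reset
Bit 2: prefix='0' (no match yet)
Bit 3: prefix='00' -> emit 'j', reset
Bit 4: prefix='0' (no match yet)
Bit 5: prefix='01' (no match yet)
Bit 6: prefix='011' -> emit 'i', reset
Bit 7: prefix='0' (no match yet)
Bit 8: prefix='01' (no match yet)
Bit 9: prefix='011' -> emit 'i', reset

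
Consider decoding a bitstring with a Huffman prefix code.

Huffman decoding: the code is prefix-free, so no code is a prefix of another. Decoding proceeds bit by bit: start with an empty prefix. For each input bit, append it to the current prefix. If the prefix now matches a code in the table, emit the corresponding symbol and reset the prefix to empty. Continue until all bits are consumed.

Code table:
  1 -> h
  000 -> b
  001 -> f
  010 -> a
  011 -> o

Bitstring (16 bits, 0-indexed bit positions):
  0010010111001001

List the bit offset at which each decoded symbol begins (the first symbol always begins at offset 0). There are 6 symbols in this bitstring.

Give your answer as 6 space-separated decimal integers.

Bit 0: prefix='0' (no match yet)
Bit 1: prefix='00' (no match yet)
Bit 2: prefix='001' -> emit 'f', reset
Bit 3: prefix='0' (no match yet)
Bit 4: prefix='00' (no match yet)
Bit 5: prefix='001' -> emit 'f', reset
Bit 6: prefix='0' (no match yet)
Bit 7: prefix='01' (no match yet)
Bit 8: prefix='011' -> emit 'o', reset
Bit 9: prefix='1' -> emit 'h', reset
Bit 10: prefix='0' (no match yet)
Bit 11: prefix='00' (no match yet)
Bit 12: prefix='001' -> emit 'f', reset
Bit 13: prefix='0' (no match yet)
Bit 14: prefix='00' (no match yet)
Bit 15: prefix='001' -> emit 'f', reset

Answer: 0 3 6 9 10 13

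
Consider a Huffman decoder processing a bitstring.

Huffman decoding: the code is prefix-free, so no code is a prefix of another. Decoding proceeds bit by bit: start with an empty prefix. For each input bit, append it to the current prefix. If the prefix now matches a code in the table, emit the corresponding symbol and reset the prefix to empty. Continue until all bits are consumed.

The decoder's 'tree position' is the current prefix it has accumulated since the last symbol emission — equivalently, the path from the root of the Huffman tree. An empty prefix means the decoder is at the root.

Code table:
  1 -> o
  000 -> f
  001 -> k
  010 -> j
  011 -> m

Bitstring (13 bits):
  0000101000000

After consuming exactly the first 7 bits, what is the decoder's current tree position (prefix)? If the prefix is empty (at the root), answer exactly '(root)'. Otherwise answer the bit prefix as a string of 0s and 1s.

Bit 0: prefix='0' (no match yet)
Bit 1: prefix='00' (no match yet)
Bit 2: prefix='000' -> emit 'f', reset
Bit 3: prefix='0' (no match yet)
Bit 4: prefix='01' (no match yet)
Bit 5: prefix='010' -> emit 'j', reset
Bit 6: prefix='1' -> emit 'o', reset

Answer: (root)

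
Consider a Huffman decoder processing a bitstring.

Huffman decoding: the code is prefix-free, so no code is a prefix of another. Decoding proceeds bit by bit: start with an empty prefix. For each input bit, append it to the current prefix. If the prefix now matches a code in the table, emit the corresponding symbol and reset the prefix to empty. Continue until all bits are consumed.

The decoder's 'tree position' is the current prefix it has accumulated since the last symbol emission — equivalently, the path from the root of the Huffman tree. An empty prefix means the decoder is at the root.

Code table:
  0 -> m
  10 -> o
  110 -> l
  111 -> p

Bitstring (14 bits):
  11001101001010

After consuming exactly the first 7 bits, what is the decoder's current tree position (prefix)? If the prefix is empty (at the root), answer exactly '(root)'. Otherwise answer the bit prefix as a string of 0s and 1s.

Answer: (root)

Derivation:
Bit 0: prefix='1' (no match yet)
Bit 1: prefix='11' (no match yet)
Bit 2: prefix='110' -> emit 'l', reset
Bit 3: prefix='0' -> emit 'm', reset
Bit 4: prefix='1' (no match yet)
Bit 5: prefix='11' (no match yet)
Bit 6: prefix='110' -> emit 'l', reset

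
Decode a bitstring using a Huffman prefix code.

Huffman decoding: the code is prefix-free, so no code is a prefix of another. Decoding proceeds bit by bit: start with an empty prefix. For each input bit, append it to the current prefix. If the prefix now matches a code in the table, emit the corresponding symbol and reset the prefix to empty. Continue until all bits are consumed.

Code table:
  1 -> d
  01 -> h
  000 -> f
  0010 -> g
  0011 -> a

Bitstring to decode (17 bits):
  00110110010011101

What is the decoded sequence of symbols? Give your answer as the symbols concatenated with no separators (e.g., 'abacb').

Bit 0: prefix='0' (no match yet)
Bit 1: prefix='00' (no match yet)
Bit 2: prefix='001' (no match yet)
Bit 3: prefix='0011' -> emit 'a', reset
Bit 4: prefix='0' (no match yet)
Bit 5: prefix='01' -> emit 'h', reset
Bit 6: prefix='1' -> emit 'd', reset
Bit 7: prefix='0' (no match yet)
Bit 8: prefix='00' (no match yet)
Bit 9: prefix='001' (no match yet)
Bit 10: prefix='0010' -> emit 'g', reset
Bit 11: prefix='0' (no match yet)
Bit 12: prefix='01' -> emit 'h', reset
Bit 13: prefix='1' -> emit 'd', reset
Bit 14: prefix='1' -> emit 'd', reset
Bit 15: prefix='0' (no match yet)
Bit 16: prefix='01' -> emit 'h', reset

Answer: ahdghddh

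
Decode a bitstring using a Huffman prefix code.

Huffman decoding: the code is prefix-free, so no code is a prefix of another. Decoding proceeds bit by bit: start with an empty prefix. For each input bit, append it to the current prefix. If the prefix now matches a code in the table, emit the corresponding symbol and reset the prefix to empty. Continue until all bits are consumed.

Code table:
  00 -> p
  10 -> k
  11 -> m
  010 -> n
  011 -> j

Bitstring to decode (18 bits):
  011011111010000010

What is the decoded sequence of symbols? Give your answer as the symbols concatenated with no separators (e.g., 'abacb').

Answer: jjmkkppk

Derivation:
Bit 0: prefix='0' (no match yet)
Bit 1: prefix='01' (no match yet)
Bit 2: prefix='011' -> emit 'j', reset
Bit 3: prefix='0' (no match yet)
Bit 4: prefix='01' (no match yet)
Bit 5: prefix='011' -> emit 'j', reset
Bit 6: prefix='1' (no match yet)
Bit 7: prefix='11' -> emit 'm', reset
Bit 8: prefix='1' (no match yet)
Bit 9: prefix='10' -> emit 'k', reset
Bit 10: prefix='1' (no match yet)
Bit 11: prefix='10' -> emit 'k', reset
Bit 12: prefix='0' (no match yet)
Bit 13: prefix='00' -> emit 'p', reset
Bit 14: prefix='0' (no match yet)
Bit 15: prefix='00' -> emit 'p', reset
Bit 16: prefix='1' (no match yet)
Bit 17: prefix='10' -> emit 'k', reset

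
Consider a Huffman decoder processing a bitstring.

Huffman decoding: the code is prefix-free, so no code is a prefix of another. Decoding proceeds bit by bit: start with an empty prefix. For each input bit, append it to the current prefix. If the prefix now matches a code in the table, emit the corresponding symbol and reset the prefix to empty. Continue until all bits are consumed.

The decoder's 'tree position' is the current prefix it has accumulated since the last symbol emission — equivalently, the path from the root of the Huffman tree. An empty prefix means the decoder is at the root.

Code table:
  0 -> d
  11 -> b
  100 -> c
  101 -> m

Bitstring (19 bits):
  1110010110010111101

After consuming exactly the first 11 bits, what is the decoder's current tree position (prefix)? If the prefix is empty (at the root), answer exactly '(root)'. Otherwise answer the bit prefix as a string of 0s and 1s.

Answer: (root)

Derivation:
Bit 0: prefix='1' (no match yet)
Bit 1: prefix='11' -> emit 'b', reset
Bit 2: prefix='1' (no match yet)
Bit 3: prefix='10' (no match yet)
Bit 4: prefix='100' -> emit 'c', reset
Bit 5: prefix='1' (no match yet)
Bit 6: prefix='10' (no match yet)
Bit 7: prefix='101' -> emit 'm', reset
Bit 8: prefix='1' (no match yet)
Bit 9: prefix='10' (no match yet)
Bit 10: prefix='100' -> emit 'c', reset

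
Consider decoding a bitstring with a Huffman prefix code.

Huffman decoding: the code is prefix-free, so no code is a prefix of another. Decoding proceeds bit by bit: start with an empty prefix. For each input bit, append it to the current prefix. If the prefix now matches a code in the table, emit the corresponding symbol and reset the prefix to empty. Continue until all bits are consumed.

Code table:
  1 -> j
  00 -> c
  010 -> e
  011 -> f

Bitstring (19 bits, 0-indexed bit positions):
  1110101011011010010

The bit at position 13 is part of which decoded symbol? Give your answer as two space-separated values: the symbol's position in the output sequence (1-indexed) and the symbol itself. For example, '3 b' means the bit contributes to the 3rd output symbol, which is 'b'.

Bit 0: prefix='1' -> emit 'j', reset
Bit 1: prefix='1' -> emit 'j', reset
Bit 2: prefix='1' -> emit 'j', reset
Bit 3: prefix='0' (no match yet)
Bit 4: prefix='01' (no match yet)
Bit 5: prefix='010' -> emit 'e', reset
Bit 6: prefix='1' -> emit 'j', reset
Bit 7: prefix='0' (no match yet)
Bit 8: prefix='01' (no match yet)
Bit 9: prefix='011' -> emit 'f', reset
Bit 10: prefix='0' (no match yet)
Bit 11: prefix='01' (no match yet)
Bit 12: prefix='011' -> emit 'f', reset
Bit 13: prefix='0' (no match yet)
Bit 14: prefix='01' (no match yet)
Bit 15: prefix='010' -> emit 'e', reset
Bit 16: prefix='0' (no match yet)
Bit 17: prefix='01' (no match yet)

Answer: 8 e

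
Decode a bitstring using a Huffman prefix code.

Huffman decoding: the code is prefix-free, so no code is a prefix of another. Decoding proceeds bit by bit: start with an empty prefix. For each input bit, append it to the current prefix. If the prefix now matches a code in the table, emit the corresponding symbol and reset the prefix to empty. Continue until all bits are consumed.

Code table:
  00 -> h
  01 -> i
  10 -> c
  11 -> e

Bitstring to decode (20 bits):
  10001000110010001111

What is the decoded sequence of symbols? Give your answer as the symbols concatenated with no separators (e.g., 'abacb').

Bit 0: prefix='1' (no match yet)
Bit 1: prefix='10' -> emit 'c', reset
Bit 2: prefix='0' (no match yet)
Bit 3: prefix='00' -> emit 'h', reset
Bit 4: prefix='1' (no match yet)
Bit 5: prefix='10' -> emit 'c', reset
Bit 6: prefix='0' (no match yet)
Bit 7: prefix='00' -> emit 'h', reset
Bit 8: prefix='1' (no match yet)
Bit 9: prefix='11' -> emit 'e', reset
Bit 10: prefix='0' (no match yet)
Bit 11: prefix='00' -> emit 'h', reset
Bit 12: prefix='1' (no match yet)
Bit 13: prefix='10' -> emit 'c', reset
Bit 14: prefix='0' (no match yet)
Bit 15: prefix='00' -> emit 'h', reset
Bit 16: prefix='1' (no match yet)
Bit 17: prefix='11' -> emit 'e', reset
Bit 18: prefix='1' (no match yet)
Bit 19: prefix='11' -> emit 'e', reset

Answer: chchehchee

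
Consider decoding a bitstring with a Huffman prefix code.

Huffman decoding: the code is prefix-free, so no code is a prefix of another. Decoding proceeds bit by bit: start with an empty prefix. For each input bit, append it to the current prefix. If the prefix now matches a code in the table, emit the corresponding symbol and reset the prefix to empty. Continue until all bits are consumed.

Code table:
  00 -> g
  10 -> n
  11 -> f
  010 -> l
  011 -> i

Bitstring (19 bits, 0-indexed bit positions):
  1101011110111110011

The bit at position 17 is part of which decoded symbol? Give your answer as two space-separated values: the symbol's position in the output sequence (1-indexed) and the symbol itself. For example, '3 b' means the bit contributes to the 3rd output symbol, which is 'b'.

Bit 0: prefix='1' (no match yet)
Bit 1: prefix='11' -> emit 'f', reset
Bit 2: prefix='0' (no match yet)
Bit 3: prefix='01' (no match yet)
Bit 4: prefix='010' -> emit 'l', reset
Bit 5: prefix='1' (no match yet)
Bit 6: prefix='11' -> emit 'f', reset
Bit 7: prefix='1' (no match yet)
Bit 8: prefix='11' -> emit 'f', reset
Bit 9: prefix='0' (no match yet)
Bit 10: prefix='01' (no match yet)
Bit 11: prefix='011' -> emit 'i', reset
Bit 12: prefix='1' (no match yet)
Bit 13: prefix='11' -> emit 'f', reset
Bit 14: prefix='1' (no match yet)
Bit 15: prefix='10' -> emit 'n', reset
Bit 16: prefix='0' (no match yet)
Bit 17: prefix='01' (no match yet)
Bit 18: prefix='011' -> emit 'i', reset

Answer: 8 i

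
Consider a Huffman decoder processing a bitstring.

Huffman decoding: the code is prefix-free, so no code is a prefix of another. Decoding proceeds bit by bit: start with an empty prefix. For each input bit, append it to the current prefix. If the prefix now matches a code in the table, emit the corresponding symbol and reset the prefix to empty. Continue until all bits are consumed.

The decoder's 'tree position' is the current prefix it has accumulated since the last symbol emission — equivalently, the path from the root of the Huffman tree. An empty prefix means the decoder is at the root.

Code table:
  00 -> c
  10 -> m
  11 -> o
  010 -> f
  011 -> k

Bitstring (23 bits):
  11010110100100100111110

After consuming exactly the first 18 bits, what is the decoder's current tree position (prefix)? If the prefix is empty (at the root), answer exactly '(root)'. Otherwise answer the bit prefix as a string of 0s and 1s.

Answer: 01

Derivation:
Bit 0: prefix='1' (no match yet)
Bit 1: prefix='11' -> emit 'o', reset
Bit 2: prefix='0' (no match yet)
Bit 3: prefix='01' (no match yet)
Bit 4: prefix='010' -> emit 'f', reset
Bit 5: prefix='1' (no match yet)
Bit 6: prefix='11' -> emit 'o', reset
Bit 7: prefix='0' (no match yet)
Bit 8: prefix='01' (no match yet)
Bit 9: prefix='010' -> emit 'f', reset
Bit 10: prefix='0' (no match yet)
Bit 11: prefix='01' (no match yet)
Bit 12: prefix='010' -> emit 'f', reset
Bit 13: prefix='0' (no match yet)
Bit 14: prefix='01' (no match yet)
Bit 15: prefix='010' -> emit 'f', reset
Bit 16: prefix='0' (no match yet)
Bit 17: prefix='01' (no match yet)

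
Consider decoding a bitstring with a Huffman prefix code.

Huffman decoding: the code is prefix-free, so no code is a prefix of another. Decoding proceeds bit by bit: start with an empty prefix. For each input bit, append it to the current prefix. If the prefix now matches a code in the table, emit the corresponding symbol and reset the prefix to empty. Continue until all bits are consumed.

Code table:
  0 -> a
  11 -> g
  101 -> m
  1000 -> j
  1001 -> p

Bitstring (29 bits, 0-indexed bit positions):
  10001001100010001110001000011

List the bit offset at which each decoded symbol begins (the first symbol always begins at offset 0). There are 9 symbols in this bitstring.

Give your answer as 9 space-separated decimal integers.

Answer: 0 4 8 12 16 18 22 26 27

Derivation:
Bit 0: prefix='1' (no match yet)
Bit 1: prefix='10' (no match yet)
Bit 2: prefix='100' (no match yet)
Bit 3: prefix='1000' -> emit 'j', reset
Bit 4: prefix='1' (no match yet)
Bit 5: prefix='10' (no match yet)
Bit 6: prefix='100' (no match yet)
Bit 7: prefix='1001' -> emit 'p', reset
Bit 8: prefix='1' (no match yet)
Bit 9: prefix='10' (no match yet)
Bit 10: prefix='100' (no match yet)
Bit 11: prefix='1000' -> emit 'j', reset
Bit 12: prefix='1' (no match yet)
Bit 13: prefix='10' (no match yet)
Bit 14: prefix='100' (no match yet)
Bit 15: prefix='1000' -> emit 'j', reset
Bit 16: prefix='1' (no match yet)
Bit 17: prefix='11' -> emit 'g', reset
Bit 18: prefix='1' (no match yet)
Bit 19: prefix='10' (no match yet)
Bit 20: prefix='100' (no match yet)
Bit 21: prefix='1000' -> emit 'j', reset
Bit 22: prefix='1' (no match yet)
Bit 23: prefix='10' (no match yet)
Bit 24: prefix='100' (no match yet)
Bit 25: prefix='1000' -> emit 'j', reset
Bit 26: prefix='0' -> emit 'a', reset
Bit 27: prefix='1' (no match yet)
Bit 28: prefix='11' -> emit 'g', reset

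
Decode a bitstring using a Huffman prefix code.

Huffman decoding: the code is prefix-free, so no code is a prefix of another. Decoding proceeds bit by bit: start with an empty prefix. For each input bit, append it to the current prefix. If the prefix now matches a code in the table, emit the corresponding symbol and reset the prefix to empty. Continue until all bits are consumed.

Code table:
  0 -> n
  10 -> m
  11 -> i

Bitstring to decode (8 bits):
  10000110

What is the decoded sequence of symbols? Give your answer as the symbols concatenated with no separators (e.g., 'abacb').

Bit 0: prefix='1' (no match yet)
Bit 1: prefix='10' -> emit 'm', reset
Bit 2: prefix='0' -> emit 'n', reset
Bit 3: prefix='0' -> emit 'n', reset
Bit 4: prefix='0' -> emit 'n', reset
Bit 5: prefix='1' (no match yet)
Bit 6: prefix='11' -> emit 'i', reset
Bit 7: prefix='0' -> emit 'n', reset

Answer: mnnnin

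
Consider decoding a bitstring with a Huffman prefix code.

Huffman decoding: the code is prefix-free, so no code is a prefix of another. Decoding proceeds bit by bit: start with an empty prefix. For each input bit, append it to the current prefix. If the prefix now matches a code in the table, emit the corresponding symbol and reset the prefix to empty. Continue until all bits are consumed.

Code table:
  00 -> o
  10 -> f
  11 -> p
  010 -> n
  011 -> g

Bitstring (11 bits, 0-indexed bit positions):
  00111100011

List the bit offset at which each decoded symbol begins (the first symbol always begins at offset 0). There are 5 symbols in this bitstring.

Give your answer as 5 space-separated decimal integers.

Bit 0: prefix='0' (no match yet)
Bit 1: prefix='00' -> emit 'o', reset
Bit 2: prefix='1' (no match yet)
Bit 3: prefix='11' -> emit 'p', reset
Bit 4: prefix='1' (no match yet)
Bit 5: prefix='11' -> emit 'p', reset
Bit 6: prefix='0' (no match yet)
Bit 7: prefix='00' -> emit 'o', reset
Bit 8: prefix='0' (no match yet)
Bit 9: prefix='01' (no match yet)
Bit 10: prefix='011' -> emit 'g', reset

Answer: 0 2 4 6 8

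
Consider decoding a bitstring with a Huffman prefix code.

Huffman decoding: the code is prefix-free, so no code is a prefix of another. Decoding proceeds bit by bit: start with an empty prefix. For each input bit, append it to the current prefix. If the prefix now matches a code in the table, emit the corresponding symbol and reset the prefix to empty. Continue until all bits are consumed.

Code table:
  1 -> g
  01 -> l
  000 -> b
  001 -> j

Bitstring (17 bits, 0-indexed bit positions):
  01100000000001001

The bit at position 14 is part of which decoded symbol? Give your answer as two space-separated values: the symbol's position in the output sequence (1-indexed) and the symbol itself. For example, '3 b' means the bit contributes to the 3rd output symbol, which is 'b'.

Answer: 7 j

Derivation:
Bit 0: prefix='0' (no match yet)
Bit 1: prefix='01' -> emit 'l', reset
Bit 2: prefix='1' -> emit 'g', reset
Bit 3: prefix='0' (no match yet)
Bit 4: prefix='00' (no match yet)
Bit 5: prefix='000' -> emit 'b', reset
Bit 6: prefix='0' (no match yet)
Bit 7: prefix='00' (no match yet)
Bit 8: prefix='000' -> emit 'b', reset
Bit 9: prefix='0' (no match yet)
Bit 10: prefix='00' (no match yet)
Bit 11: prefix='000' -> emit 'b', reset
Bit 12: prefix='0' (no match yet)
Bit 13: prefix='01' -> emit 'l', reset
Bit 14: prefix='0' (no match yet)
Bit 15: prefix='00' (no match yet)
Bit 16: prefix='001' -> emit 'j', reset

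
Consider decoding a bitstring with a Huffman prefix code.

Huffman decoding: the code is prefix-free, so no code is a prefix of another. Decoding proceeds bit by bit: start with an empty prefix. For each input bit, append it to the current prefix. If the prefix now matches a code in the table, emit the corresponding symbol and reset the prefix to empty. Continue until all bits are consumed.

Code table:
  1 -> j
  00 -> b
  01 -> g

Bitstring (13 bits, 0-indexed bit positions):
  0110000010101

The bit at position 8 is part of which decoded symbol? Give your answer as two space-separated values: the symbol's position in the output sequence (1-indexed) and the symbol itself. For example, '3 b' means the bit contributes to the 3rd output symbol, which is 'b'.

Bit 0: prefix='0' (no match yet)
Bit 1: prefix='01' -> emit 'g', reset
Bit 2: prefix='1' -> emit 'j', reset
Bit 3: prefix='0' (no match yet)
Bit 4: prefix='00' -> emit 'b', reset
Bit 5: prefix='0' (no match yet)
Bit 6: prefix='00' -> emit 'b', reset
Bit 7: prefix='0' (no match yet)
Bit 8: prefix='01' -> emit 'g', reset
Bit 9: prefix='0' (no match yet)
Bit 10: prefix='01' -> emit 'g', reset
Bit 11: prefix='0' (no match yet)
Bit 12: prefix='01' -> emit 'g', reset

Answer: 5 g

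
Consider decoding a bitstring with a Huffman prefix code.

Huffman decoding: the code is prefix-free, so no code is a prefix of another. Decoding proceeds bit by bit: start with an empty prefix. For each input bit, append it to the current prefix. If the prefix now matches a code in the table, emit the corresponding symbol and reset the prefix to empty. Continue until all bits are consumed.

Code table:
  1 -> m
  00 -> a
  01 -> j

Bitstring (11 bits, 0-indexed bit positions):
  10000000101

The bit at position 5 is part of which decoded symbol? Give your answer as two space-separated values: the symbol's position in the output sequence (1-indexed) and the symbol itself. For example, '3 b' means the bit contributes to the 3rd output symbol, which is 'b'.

Bit 0: prefix='1' -> emit 'm', reset
Bit 1: prefix='0' (no match yet)
Bit 2: prefix='00' -> emit 'a', reset
Bit 3: prefix='0' (no match yet)
Bit 4: prefix='00' -> emit 'a', reset
Bit 5: prefix='0' (no match yet)
Bit 6: prefix='00' -> emit 'a', reset
Bit 7: prefix='0' (no match yet)
Bit 8: prefix='01' -> emit 'j', reset
Bit 9: prefix='0' (no match yet)

Answer: 4 a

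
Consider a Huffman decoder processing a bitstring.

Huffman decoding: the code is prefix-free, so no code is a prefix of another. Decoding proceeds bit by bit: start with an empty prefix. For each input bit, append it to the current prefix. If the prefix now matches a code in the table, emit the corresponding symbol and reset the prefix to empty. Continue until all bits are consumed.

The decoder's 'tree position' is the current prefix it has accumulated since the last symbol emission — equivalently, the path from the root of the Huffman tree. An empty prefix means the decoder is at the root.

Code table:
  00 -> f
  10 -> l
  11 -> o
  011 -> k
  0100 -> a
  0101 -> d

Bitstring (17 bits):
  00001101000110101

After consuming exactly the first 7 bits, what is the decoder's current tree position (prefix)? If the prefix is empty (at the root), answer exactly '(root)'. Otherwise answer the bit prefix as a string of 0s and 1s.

Answer: 0

Derivation:
Bit 0: prefix='0' (no match yet)
Bit 1: prefix='00' -> emit 'f', reset
Bit 2: prefix='0' (no match yet)
Bit 3: prefix='00' -> emit 'f', reset
Bit 4: prefix='1' (no match yet)
Bit 5: prefix='11' -> emit 'o', reset
Bit 6: prefix='0' (no match yet)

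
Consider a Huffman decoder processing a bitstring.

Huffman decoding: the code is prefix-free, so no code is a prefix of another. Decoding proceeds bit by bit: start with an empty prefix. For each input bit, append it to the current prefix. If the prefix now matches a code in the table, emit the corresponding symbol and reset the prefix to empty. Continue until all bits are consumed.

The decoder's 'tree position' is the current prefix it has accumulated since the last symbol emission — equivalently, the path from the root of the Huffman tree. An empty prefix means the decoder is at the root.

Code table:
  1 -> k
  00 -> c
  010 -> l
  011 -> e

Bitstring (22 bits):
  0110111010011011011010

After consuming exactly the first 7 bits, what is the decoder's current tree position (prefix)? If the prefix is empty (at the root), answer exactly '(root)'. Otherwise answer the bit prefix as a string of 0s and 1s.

Bit 0: prefix='0' (no match yet)
Bit 1: prefix='01' (no match yet)
Bit 2: prefix='011' -> emit 'e', reset
Bit 3: prefix='0' (no match yet)
Bit 4: prefix='01' (no match yet)
Bit 5: prefix='011' -> emit 'e', reset
Bit 6: prefix='1' -> emit 'k', reset

Answer: (root)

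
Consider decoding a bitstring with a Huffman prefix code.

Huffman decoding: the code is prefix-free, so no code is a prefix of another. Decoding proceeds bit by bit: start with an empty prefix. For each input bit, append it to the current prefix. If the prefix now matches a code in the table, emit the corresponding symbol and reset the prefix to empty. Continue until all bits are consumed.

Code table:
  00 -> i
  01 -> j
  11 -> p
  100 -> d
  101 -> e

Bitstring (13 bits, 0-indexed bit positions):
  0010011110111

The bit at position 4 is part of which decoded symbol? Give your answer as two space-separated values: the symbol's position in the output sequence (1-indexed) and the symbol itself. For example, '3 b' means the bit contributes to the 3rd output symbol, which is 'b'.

Answer: 2 d

Derivation:
Bit 0: prefix='0' (no match yet)
Bit 1: prefix='00' -> emit 'i', reset
Bit 2: prefix='1' (no match yet)
Bit 3: prefix='10' (no match yet)
Bit 4: prefix='100' -> emit 'd', reset
Bit 5: prefix='1' (no match yet)
Bit 6: prefix='11' -> emit 'p', reset
Bit 7: prefix='1' (no match yet)
Bit 8: prefix='11' -> emit 'p', reset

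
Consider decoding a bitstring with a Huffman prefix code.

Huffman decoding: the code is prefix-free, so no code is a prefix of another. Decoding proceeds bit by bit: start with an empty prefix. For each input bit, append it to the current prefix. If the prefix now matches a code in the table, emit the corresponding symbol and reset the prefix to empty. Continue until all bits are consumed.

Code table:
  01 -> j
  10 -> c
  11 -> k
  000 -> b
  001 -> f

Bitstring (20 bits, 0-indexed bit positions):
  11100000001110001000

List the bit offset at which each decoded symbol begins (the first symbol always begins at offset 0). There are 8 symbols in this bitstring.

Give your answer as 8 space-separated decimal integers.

Bit 0: prefix='1' (no match yet)
Bit 1: prefix='11' -> emit 'k', reset
Bit 2: prefix='1' (no match yet)
Bit 3: prefix='10' -> emit 'c', reset
Bit 4: prefix='0' (no match yet)
Bit 5: prefix='00' (no match yet)
Bit 6: prefix='000' -> emit 'b', reset
Bit 7: prefix='0' (no match yet)
Bit 8: prefix='00' (no match yet)
Bit 9: prefix='000' -> emit 'b', reset
Bit 10: prefix='1' (no match yet)
Bit 11: prefix='11' -> emit 'k', reset
Bit 12: prefix='1' (no match yet)
Bit 13: prefix='10' -> emit 'c', reset
Bit 14: prefix='0' (no match yet)
Bit 15: prefix='00' (no match yet)
Bit 16: prefix='001' -> emit 'f', reset
Bit 17: prefix='0' (no match yet)
Bit 18: prefix='00' (no match yet)
Bit 19: prefix='000' -> emit 'b', reset

Answer: 0 2 4 7 10 12 14 17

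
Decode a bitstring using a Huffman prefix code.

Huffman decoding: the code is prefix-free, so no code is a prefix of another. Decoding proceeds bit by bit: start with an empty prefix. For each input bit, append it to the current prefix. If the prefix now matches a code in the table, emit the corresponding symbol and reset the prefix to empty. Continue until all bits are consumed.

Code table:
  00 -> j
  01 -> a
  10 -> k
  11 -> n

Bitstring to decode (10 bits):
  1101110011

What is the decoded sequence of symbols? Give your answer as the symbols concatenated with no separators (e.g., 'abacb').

Answer: nanjn

Derivation:
Bit 0: prefix='1' (no match yet)
Bit 1: prefix='11' -> emit 'n', reset
Bit 2: prefix='0' (no match yet)
Bit 3: prefix='01' -> emit 'a', reset
Bit 4: prefix='1' (no match yet)
Bit 5: prefix='11' -> emit 'n', reset
Bit 6: prefix='0' (no match yet)
Bit 7: prefix='00' -> emit 'j', reset
Bit 8: prefix='1' (no match yet)
Bit 9: prefix='11' -> emit 'n', reset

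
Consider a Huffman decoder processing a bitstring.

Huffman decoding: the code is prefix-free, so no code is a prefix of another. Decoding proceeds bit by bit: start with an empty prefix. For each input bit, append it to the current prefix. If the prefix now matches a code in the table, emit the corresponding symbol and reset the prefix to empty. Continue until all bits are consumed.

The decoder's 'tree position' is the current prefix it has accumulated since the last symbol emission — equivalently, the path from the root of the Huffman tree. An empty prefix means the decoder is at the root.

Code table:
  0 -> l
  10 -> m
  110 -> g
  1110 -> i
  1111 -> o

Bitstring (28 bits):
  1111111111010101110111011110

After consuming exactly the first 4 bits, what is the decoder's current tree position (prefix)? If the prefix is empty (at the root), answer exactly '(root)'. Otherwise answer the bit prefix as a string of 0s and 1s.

Answer: (root)

Derivation:
Bit 0: prefix='1' (no match yet)
Bit 1: prefix='11' (no match yet)
Bit 2: prefix='111' (no match yet)
Bit 3: prefix='1111' -> emit 'o', reset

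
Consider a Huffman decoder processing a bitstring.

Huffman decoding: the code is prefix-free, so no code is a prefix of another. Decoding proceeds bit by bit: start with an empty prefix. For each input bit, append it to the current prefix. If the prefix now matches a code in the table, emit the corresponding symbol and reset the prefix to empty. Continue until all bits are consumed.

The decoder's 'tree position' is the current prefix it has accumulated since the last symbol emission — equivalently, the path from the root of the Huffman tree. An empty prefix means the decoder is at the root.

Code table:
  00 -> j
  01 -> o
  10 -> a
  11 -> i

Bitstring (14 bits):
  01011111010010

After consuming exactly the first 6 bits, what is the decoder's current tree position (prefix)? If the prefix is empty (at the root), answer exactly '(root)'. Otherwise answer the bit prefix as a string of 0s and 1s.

Bit 0: prefix='0' (no match yet)
Bit 1: prefix='01' -> emit 'o', reset
Bit 2: prefix='0' (no match yet)
Bit 3: prefix='01' -> emit 'o', reset
Bit 4: prefix='1' (no match yet)
Bit 5: prefix='11' -> emit 'i', reset

Answer: (root)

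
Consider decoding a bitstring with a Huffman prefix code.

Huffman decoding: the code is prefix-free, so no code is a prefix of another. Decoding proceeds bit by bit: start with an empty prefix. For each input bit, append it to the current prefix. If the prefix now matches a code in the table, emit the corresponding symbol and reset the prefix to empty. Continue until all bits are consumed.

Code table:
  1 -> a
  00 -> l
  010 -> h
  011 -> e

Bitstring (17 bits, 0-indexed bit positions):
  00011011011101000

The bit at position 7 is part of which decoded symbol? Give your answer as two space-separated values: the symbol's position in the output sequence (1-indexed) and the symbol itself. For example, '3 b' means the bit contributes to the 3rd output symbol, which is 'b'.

Answer: 3 e

Derivation:
Bit 0: prefix='0' (no match yet)
Bit 1: prefix='00' -> emit 'l', reset
Bit 2: prefix='0' (no match yet)
Bit 3: prefix='01' (no match yet)
Bit 4: prefix='011' -> emit 'e', reset
Bit 5: prefix='0' (no match yet)
Bit 6: prefix='01' (no match yet)
Bit 7: prefix='011' -> emit 'e', reset
Bit 8: prefix='0' (no match yet)
Bit 9: prefix='01' (no match yet)
Bit 10: prefix='011' -> emit 'e', reset
Bit 11: prefix='1' -> emit 'a', reset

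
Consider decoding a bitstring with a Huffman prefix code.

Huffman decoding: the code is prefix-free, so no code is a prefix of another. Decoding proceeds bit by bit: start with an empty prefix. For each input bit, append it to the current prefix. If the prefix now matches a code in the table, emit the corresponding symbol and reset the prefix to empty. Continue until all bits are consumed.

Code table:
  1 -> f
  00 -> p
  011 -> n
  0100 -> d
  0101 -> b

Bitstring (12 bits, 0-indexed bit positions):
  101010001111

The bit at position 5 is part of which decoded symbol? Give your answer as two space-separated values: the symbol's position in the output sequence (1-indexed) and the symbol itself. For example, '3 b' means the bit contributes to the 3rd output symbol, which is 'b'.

Answer: 3 p

Derivation:
Bit 0: prefix='1' -> emit 'f', reset
Bit 1: prefix='0' (no match yet)
Bit 2: prefix='01' (no match yet)
Bit 3: prefix='010' (no match yet)
Bit 4: prefix='0101' -> emit 'b', reset
Bit 5: prefix='0' (no match yet)
Bit 6: prefix='00' -> emit 'p', reset
Bit 7: prefix='0' (no match yet)
Bit 8: prefix='01' (no match yet)
Bit 9: prefix='011' -> emit 'n', reset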